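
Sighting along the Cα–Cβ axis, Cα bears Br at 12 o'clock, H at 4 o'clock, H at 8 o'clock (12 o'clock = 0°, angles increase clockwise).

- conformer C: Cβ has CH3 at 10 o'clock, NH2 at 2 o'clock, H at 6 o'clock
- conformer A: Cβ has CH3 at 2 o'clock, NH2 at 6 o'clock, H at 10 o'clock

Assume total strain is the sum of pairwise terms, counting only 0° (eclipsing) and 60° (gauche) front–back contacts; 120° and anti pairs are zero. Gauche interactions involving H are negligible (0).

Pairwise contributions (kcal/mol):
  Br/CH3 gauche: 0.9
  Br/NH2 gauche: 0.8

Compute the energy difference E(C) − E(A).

+0.8 kcal/mol

C (staggered): Br(0°)/CH3(300°) gauche 0.9; Br(0°)/NH2(60°) gauche 0.8 → 1.7 kcal/mol.
A (staggered): Br(0°)/CH3(60°) gauche 0.9 → 0.9 kcal/mol.
E(C) − E(A) = 1.7 − 0.9 = +0.8 kcal/mol.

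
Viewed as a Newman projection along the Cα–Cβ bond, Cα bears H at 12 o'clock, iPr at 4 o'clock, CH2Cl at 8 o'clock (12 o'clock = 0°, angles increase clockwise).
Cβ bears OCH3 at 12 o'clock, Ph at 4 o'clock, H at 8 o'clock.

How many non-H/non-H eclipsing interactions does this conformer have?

1

Non-H eclipsing pairs: iPr(120°)/Ph(120°) — 1 interaction.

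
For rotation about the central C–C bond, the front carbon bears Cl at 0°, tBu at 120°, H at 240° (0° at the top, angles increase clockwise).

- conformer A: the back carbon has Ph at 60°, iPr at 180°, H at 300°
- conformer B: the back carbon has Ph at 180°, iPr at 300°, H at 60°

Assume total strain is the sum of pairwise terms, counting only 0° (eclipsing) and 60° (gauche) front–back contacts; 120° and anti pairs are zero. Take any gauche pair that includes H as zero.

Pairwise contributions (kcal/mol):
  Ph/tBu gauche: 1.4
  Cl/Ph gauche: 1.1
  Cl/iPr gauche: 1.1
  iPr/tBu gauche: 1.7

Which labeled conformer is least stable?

A

A (staggered): Cl–Ph gauche, tBu–Ph gauche, tBu–iPr gauche; 1.1 + 1.4 + 1.7 = 4.2 kcal/mol.
B (staggered): Cl–iPr gauche, tBu–Ph gauche; 1.1 + 1.4 = 2.5 kcal/mol.
A has the highest total (4.2 kcal/mol).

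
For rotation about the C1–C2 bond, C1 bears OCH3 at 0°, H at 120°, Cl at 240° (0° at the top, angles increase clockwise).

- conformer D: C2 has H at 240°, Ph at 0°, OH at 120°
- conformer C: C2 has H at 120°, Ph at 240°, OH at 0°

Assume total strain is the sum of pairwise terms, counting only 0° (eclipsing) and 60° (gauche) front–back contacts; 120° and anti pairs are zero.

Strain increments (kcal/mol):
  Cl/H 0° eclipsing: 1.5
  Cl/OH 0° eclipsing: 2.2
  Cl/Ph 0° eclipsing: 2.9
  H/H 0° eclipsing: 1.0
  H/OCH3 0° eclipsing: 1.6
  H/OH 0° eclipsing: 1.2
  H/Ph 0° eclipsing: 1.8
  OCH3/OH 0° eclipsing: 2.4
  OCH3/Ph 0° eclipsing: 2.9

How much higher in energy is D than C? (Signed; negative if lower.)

-0.7 kcal/mol

D is eclipsed. OCH3 at 0° is eclipsed with Ph at 0° (2.9); H at 120° is eclipsed with OH at 120° (1.2); Cl at 240° is eclipsed with H at 240° (1.5). Total 5.6 kcal/mol.
C is eclipsed. OCH3 at 0° is eclipsed with OH at 0° (2.4); H at 120° is eclipsed with H at 120° (1.0); Cl at 240° is eclipsed with Ph at 240° (2.9). Total 6.3 kcal/mol.
E(D) − E(C) = 5.6 − 6.3 = -0.7 kcal/mol.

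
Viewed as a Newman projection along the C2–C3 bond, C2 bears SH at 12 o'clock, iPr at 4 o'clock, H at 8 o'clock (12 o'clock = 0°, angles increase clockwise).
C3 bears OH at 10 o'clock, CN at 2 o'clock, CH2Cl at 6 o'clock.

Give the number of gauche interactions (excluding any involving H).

Non-H gauche pairs: SH(0°)/OH(300°); SH(0°)/CN(60°); iPr(120°)/CN(60°); iPr(120°)/CH2Cl(180°) — 4 interactions.

4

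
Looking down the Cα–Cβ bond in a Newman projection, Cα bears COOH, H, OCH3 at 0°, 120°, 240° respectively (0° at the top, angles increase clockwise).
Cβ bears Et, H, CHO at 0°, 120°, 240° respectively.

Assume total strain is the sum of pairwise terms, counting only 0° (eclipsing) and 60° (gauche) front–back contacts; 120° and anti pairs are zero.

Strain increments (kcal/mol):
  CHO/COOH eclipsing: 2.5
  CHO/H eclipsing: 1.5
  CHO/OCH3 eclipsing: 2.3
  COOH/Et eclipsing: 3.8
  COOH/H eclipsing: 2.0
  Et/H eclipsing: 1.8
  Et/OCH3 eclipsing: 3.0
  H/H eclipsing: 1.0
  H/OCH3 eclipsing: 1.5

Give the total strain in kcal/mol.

7.1 kcal/mol

This conformer is eclipsed. COOH at 0° is eclipsed with Et at 0° (3.8); H at 120° is eclipsed with H at 120° (1.0); OCH3 at 240° is eclipsed with CHO at 240° (2.3). Total 7.1 kcal/mol.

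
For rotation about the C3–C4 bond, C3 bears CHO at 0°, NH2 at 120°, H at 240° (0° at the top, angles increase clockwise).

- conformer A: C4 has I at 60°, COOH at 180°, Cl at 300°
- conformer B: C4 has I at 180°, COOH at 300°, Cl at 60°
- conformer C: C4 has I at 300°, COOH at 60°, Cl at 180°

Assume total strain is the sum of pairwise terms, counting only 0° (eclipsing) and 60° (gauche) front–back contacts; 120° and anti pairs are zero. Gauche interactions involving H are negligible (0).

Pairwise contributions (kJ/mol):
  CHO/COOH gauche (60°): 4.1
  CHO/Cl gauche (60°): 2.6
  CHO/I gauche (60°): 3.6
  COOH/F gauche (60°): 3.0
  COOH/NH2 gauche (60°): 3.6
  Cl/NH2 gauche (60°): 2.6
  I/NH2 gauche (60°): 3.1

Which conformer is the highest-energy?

C

A (staggered): CHO–I gauche, CHO–Cl gauche, NH2–I gauche, NH2–COOH gauche; 3.6 + 2.6 + 3.1 + 3.6 = 12.9 kJ/mol.
B (staggered): CHO–COOH gauche, CHO–Cl gauche, NH2–I gauche, NH2–Cl gauche; 4.1 + 2.6 + 3.1 + 2.6 = 12.4 kJ/mol.
C (staggered): CHO–I gauche, CHO–COOH gauche, NH2–COOH gauche, NH2–Cl gauche; 3.6 + 4.1 + 3.6 + 2.6 = 13.9 kJ/mol.
C has the highest total (13.9 kJ/mol).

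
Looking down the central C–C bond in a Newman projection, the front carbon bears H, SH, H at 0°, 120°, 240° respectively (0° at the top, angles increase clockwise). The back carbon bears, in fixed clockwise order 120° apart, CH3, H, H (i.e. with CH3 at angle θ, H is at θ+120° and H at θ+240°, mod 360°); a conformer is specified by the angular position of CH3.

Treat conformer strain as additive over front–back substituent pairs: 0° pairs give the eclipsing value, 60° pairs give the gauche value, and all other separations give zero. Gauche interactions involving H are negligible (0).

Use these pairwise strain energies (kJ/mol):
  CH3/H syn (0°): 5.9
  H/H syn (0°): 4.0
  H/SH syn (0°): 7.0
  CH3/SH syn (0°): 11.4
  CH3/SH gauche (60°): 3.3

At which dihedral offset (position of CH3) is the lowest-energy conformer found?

300°

CH3 at 0° is eclipsed. H at 0° is eclipsed with CH3 at 0° (5.9); SH at 120° is eclipsed with H at 120° (7.0); H at 240° is eclipsed with H at 240° (4.0). Total 16.9 kJ/mol.
CH3 at 60° is staggered. SH at 120° is gauche with CH3 at 60° (3.3). Total 3.3 kJ/mol.
CH3 at 120° is eclipsed. H at 0° is eclipsed with H at 0° (4.0); SH at 120° is eclipsed with CH3 at 120° (11.4); H at 240° is eclipsed with H at 240° (4.0). Total 19.4 kJ/mol.
CH3 at 180° is staggered. SH at 120° is gauche with CH3 at 180° (3.3). Total 3.3 kJ/mol.
CH3 at 240° is eclipsed. H at 0° is eclipsed with H at 0° (4.0); SH at 120° is eclipsed with H at 120° (7.0); H at 240° is eclipsed with CH3 at 240° (5.9). Total 16.9 kJ/mol.
CH3 at 300° (staggered): no non-H gauche contacts → 0.0 kJ/mol.
The minimum (0.0 kJ/mol) occurs with CH3 at 300°.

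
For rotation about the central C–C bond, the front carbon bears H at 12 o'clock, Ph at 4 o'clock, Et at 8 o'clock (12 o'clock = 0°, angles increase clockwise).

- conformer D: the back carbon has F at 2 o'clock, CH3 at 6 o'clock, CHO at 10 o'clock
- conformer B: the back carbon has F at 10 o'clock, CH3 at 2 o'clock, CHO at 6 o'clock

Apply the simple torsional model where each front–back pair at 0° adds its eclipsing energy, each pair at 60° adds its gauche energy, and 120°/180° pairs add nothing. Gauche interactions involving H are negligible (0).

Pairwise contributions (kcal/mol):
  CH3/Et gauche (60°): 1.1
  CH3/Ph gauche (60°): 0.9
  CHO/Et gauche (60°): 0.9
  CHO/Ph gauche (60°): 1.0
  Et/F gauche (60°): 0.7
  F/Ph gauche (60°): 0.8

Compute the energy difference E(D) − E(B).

D (staggered): Ph–F gauche, Ph–CH3 gauche, Et–CH3 gauche, Et–CHO gauche; 0.8 + 0.9 + 1.1 + 0.9 = 3.7 kcal/mol.
B (staggered): Ph–CH3 gauche, Ph–CHO gauche, Et–F gauche, Et–CHO gauche; 0.9 + 1.0 + 0.7 + 0.9 = 3.5 kcal/mol.
E(D) − E(B) = 3.7 − 3.5 = +0.2 kcal/mol.

+0.2 kcal/mol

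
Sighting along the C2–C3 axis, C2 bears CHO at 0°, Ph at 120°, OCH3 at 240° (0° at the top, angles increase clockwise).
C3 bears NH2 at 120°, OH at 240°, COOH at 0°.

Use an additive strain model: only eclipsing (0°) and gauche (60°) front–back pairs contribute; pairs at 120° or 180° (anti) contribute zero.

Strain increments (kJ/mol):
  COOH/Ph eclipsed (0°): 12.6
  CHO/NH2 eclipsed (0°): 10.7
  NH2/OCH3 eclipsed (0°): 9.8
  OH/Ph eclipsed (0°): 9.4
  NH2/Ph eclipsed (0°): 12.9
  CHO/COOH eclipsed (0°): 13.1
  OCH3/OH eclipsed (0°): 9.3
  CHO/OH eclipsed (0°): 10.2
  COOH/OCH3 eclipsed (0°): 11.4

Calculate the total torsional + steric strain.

35.3 kJ/mol

This conformer (eclipsed): CHO(0°)/COOH(0°) eclipsed 13.1; Ph(120°)/NH2(120°) eclipsed 12.9; OCH3(240°)/OH(240°) eclipsed 9.3 → 35.3 kJ/mol.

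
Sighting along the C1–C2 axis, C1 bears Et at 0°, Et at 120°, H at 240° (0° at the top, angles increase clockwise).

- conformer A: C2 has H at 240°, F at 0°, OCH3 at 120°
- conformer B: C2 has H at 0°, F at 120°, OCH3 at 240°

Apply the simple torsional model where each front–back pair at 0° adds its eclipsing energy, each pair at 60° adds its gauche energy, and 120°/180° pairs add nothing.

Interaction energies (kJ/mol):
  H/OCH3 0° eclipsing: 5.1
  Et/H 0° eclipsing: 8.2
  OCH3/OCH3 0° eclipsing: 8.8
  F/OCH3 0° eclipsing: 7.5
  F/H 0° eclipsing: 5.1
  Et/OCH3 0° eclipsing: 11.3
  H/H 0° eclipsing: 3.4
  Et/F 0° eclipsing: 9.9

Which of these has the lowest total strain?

A (eclipsed): Et–F eclipsed, Et–OCH3 eclipsed, H–H eclipsed; 9.9 + 11.3 + 3.4 = 24.6 kJ/mol.
B (eclipsed): Et–H eclipsed, Et–F eclipsed, H–OCH3 eclipsed; 8.2 + 9.9 + 5.1 = 23.2 kJ/mol.
B has the lowest total (23.2 kJ/mol).

B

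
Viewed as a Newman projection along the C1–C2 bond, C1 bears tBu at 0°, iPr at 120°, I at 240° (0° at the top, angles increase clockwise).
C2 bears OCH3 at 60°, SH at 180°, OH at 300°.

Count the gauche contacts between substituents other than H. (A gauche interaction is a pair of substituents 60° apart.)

Non-H gauche pairs: tBu(0°)/OCH3(60°); tBu(0°)/OH(300°); iPr(120°)/OCH3(60°); iPr(120°)/SH(180°); I(240°)/SH(180°); I(240°)/OH(300°) — 6 interactions.

6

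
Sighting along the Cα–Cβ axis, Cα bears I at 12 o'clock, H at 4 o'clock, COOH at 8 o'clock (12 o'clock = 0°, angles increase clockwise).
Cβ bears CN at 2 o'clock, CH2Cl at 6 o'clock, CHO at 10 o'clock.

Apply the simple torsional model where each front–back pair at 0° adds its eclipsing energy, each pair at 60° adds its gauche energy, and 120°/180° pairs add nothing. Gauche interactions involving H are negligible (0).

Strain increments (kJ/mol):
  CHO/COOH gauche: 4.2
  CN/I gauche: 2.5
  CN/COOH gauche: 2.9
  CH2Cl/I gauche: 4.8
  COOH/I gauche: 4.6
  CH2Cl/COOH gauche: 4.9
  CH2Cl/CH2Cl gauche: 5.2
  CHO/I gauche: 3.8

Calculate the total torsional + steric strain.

15.4 kJ/mol

This conformer is staggered. I at 0° is gauche with CN at 60° (2.5); I at 0° is gauche with CHO at 300° (3.8); COOH at 240° is gauche with CH2Cl at 180° (4.9); COOH at 240° is gauche with CHO at 300° (4.2). Total 15.4 kJ/mol.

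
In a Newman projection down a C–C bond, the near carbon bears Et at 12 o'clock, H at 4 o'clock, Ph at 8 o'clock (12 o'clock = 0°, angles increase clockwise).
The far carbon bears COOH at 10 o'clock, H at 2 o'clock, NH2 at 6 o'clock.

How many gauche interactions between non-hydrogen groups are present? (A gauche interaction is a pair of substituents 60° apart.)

Non-H gauche pairs: Et(0°)/COOH(300°); Ph(240°)/COOH(300°); Ph(240°)/NH2(180°) — 3 interactions.

3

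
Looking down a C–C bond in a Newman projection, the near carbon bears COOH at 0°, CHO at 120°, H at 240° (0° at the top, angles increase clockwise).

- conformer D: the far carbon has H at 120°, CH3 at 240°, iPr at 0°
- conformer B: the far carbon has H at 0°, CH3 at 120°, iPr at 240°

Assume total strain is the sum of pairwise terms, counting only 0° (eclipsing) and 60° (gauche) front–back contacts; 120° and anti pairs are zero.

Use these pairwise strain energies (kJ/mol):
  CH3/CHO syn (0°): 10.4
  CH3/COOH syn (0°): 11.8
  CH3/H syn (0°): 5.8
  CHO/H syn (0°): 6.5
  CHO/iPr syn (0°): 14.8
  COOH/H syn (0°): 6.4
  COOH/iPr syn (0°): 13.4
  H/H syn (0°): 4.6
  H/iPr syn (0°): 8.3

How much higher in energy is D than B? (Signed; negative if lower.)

+0.6 kJ/mol

D is eclipsed. COOH at 0° is eclipsed with iPr at 0° (13.4); CHO at 120° is eclipsed with H at 120° (6.5); H at 240° is eclipsed with CH3 at 240° (5.8). Total 25.7 kJ/mol.
B is eclipsed. COOH at 0° is eclipsed with H at 0° (6.4); CHO at 120° is eclipsed with CH3 at 120° (10.4); H at 240° is eclipsed with iPr at 240° (8.3). Total 25.1 kJ/mol.
E(D) − E(B) = 25.7 − 25.1 = +0.6 kJ/mol.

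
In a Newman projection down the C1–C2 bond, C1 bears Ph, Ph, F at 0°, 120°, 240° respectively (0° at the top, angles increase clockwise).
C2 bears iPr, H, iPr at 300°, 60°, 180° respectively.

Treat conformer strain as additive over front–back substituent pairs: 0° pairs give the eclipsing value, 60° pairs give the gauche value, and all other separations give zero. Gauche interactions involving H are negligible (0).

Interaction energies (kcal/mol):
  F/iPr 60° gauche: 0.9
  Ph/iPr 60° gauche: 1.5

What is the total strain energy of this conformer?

This conformer is staggered. Ph at 0° is gauche with iPr at 300° (1.5); Ph at 120° is gauche with iPr at 180° (1.5); F at 240° is gauche with iPr at 300° (0.9); F at 240° is gauche with iPr at 180° (0.9). Total 4.8 kcal/mol.

4.8 kcal/mol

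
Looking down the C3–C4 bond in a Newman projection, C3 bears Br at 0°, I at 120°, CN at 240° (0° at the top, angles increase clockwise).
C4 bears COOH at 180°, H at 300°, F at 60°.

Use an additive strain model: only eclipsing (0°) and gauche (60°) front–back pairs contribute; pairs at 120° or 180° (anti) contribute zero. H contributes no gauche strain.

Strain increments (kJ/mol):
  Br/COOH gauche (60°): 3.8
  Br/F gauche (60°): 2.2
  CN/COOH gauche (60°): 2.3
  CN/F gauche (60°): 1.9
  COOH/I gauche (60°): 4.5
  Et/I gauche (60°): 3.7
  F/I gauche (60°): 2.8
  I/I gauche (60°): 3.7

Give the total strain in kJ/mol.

This conformer (staggered): Br–F gauche, I–COOH gauche, I–F gauche, CN–COOH gauche; 2.2 + 4.5 + 2.8 + 2.3 = 11.8 kJ/mol.

11.8 kJ/mol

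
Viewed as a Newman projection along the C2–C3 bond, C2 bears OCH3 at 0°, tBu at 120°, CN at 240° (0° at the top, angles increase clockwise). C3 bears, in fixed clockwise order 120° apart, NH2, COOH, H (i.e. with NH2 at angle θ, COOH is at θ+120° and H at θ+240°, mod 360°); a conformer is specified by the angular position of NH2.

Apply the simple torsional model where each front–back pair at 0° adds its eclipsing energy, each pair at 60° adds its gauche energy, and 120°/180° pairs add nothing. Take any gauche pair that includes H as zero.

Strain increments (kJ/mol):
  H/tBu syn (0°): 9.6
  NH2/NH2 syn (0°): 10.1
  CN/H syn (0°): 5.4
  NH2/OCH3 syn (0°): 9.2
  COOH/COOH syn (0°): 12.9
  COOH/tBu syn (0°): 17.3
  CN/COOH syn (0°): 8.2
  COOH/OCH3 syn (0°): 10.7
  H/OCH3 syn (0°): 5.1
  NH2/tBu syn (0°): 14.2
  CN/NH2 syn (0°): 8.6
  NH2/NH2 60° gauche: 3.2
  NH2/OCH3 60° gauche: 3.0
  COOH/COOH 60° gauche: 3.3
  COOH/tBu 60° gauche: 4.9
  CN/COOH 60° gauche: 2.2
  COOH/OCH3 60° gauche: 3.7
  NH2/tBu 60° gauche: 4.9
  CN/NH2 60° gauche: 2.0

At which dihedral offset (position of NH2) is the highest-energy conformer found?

0°

NH2 at 0° (eclipsed): OCH3–NH2 eclipsed, tBu–COOH eclipsed, CN–H eclipsed; 9.2 + 17.3 + 5.4 = 31.9 kJ/mol.
NH2 at 60° (staggered): OCH3–NH2 gauche, tBu–NH2 gauche, tBu–COOH gauche, CN–COOH gauche; 3.0 + 4.9 + 4.9 + 2.2 = 15.0 kJ/mol.
NH2 at 120° (eclipsed): OCH3–H eclipsed, tBu–NH2 eclipsed, CN–COOH eclipsed; 5.1 + 14.2 + 8.2 = 27.5 kJ/mol.
NH2 at 180° (staggered): OCH3–COOH gauche, tBu–NH2 gauche, CN–NH2 gauche, CN–COOH gauche; 3.7 + 4.9 + 2.0 + 2.2 = 12.8 kJ/mol.
NH2 at 240° (eclipsed): OCH3–COOH eclipsed, tBu–H eclipsed, CN–NH2 eclipsed; 10.7 + 9.6 + 8.6 = 28.9 kJ/mol.
NH2 at 300° (staggered): OCH3–NH2 gauche, OCH3–COOH gauche, tBu–COOH gauche, CN–NH2 gauche; 3.0 + 3.7 + 4.9 + 2.0 = 13.6 kJ/mol.
The maximum (31.9 kJ/mol) occurs with NH2 at 0°.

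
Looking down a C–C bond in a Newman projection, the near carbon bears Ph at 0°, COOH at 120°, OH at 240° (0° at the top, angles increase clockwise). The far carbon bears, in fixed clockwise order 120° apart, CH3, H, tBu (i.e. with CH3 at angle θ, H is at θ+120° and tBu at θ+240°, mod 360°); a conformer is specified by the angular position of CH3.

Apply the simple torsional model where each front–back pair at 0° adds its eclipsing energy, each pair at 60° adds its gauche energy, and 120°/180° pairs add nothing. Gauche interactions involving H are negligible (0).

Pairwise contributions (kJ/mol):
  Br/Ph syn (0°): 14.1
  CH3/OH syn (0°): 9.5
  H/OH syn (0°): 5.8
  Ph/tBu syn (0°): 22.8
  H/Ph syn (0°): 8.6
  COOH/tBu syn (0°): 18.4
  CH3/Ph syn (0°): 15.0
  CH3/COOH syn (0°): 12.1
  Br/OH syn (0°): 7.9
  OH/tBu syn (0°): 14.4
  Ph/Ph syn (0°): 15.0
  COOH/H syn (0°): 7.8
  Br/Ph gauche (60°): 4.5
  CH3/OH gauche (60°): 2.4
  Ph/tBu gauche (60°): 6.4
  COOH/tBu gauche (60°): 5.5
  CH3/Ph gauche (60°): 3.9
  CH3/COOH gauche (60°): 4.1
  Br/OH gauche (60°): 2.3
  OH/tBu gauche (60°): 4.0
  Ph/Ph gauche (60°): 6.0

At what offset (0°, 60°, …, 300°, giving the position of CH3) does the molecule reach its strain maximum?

CH3 at 0° (eclipsed): Ph(0°)/CH3(0°) eclipsed 15.0; COOH(120°)/H(120°) eclipsed 7.8; OH(240°)/tBu(240°) eclipsed 14.4 → 37.2 kJ/mol.
CH3 at 60° (staggered): Ph(0°)/CH3(60°) gauche 3.9; Ph(0°)/tBu(300°) gauche 6.4; COOH(120°)/CH3(60°) gauche 4.1; OH(240°)/tBu(300°) gauche 4.0 → 18.4 kJ/mol.
CH3 at 120° (eclipsed): Ph(0°)/tBu(0°) eclipsed 22.8; COOH(120°)/CH3(120°) eclipsed 12.1; OH(240°)/H(240°) eclipsed 5.8 → 40.7 kJ/mol.
CH3 at 180° (staggered): Ph(0°)/tBu(60°) gauche 6.4; COOH(120°)/CH3(180°) gauche 4.1; COOH(120°)/tBu(60°) gauche 5.5; OH(240°)/CH3(180°) gauche 2.4 → 18.4 kJ/mol.
CH3 at 240° (eclipsed): Ph(0°)/H(0°) eclipsed 8.6; COOH(120°)/tBu(120°) eclipsed 18.4; OH(240°)/CH3(240°) eclipsed 9.5 → 36.5 kJ/mol.
CH3 at 300° (staggered): Ph(0°)/CH3(300°) gauche 3.9; COOH(120°)/tBu(180°) gauche 5.5; OH(240°)/CH3(300°) gauche 2.4; OH(240°)/tBu(180°) gauche 4.0 → 15.8 kJ/mol.
The maximum (40.7 kJ/mol) occurs with CH3 at 120°.

120°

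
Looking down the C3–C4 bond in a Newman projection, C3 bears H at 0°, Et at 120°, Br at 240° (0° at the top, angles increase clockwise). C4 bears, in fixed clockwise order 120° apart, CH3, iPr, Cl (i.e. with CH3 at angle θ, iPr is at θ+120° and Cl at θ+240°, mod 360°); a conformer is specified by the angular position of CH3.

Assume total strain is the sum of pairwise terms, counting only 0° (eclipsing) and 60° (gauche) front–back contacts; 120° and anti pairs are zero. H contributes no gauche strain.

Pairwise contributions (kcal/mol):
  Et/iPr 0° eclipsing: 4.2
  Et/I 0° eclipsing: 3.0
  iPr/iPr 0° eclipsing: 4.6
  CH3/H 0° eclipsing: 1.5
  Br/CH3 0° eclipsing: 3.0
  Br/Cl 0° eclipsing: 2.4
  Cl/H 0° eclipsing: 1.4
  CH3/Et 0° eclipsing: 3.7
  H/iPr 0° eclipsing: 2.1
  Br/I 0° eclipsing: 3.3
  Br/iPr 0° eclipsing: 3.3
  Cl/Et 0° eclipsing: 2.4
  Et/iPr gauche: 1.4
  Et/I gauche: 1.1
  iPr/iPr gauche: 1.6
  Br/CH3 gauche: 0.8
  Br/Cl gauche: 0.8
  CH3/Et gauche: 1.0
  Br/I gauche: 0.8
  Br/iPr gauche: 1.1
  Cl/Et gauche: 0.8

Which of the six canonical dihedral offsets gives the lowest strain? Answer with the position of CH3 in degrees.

CH3 at 0° is eclipsed. H at 0° is eclipsed with CH3 at 0° (1.5); Et at 120° is eclipsed with iPr at 120° (4.2); Br at 240° is eclipsed with Cl at 240° (2.4). Total 8.1 kcal/mol.
CH3 at 60° is staggered. Et at 120° is gauche with CH3 at 60° (1.0); Et at 120° is gauche with iPr at 180° (1.4); Br at 240° is gauche with iPr at 180° (1.1); Br at 240° is gauche with Cl at 300° (0.8). Total 4.3 kcal/mol.
CH3 at 120° is eclipsed. H at 0° is eclipsed with Cl at 0° (1.4); Et at 120° is eclipsed with CH3 at 120° (3.7); Br at 240° is eclipsed with iPr at 240° (3.3). Total 8.4 kcal/mol.
CH3 at 180° is staggered. Et at 120° is gauche with CH3 at 180° (1.0); Et at 120° is gauche with Cl at 60° (0.8); Br at 240° is gauche with CH3 at 180° (0.8); Br at 240° is gauche with iPr at 300° (1.1). Total 3.7 kcal/mol.
CH3 at 240° is eclipsed. H at 0° is eclipsed with iPr at 0° (2.1); Et at 120° is eclipsed with Cl at 120° (2.4); Br at 240° is eclipsed with CH3 at 240° (3.0). Total 7.5 kcal/mol.
CH3 at 300° is staggered. Et at 120° is gauche with iPr at 60° (1.4); Et at 120° is gauche with Cl at 180° (0.8); Br at 240° is gauche with CH3 at 300° (0.8); Br at 240° is gauche with Cl at 180° (0.8). Total 3.8 kcal/mol.
The minimum (3.7 kcal/mol) occurs with CH3 at 180°.

180°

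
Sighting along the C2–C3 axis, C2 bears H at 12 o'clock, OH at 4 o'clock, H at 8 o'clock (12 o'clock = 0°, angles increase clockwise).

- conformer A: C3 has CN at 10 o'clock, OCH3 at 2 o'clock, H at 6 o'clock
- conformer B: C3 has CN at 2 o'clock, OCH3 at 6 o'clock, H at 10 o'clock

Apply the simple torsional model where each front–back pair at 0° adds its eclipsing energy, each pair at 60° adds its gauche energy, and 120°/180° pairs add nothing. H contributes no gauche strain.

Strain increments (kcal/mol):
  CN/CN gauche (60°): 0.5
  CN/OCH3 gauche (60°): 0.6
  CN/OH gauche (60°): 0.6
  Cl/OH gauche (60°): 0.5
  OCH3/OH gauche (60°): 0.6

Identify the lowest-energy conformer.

A (staggered): OH(120°)/OCH3(60°) gauche 0.6 → 0.6 kcal/mol.
B (staggered): OH(120°)/CN(60°) gauche 0.6; OH(120°)/OCH3(180°) gauche 0.6 → 1.2 kcal/mol.
A has the lowest total (0.6 kcal/mol).

A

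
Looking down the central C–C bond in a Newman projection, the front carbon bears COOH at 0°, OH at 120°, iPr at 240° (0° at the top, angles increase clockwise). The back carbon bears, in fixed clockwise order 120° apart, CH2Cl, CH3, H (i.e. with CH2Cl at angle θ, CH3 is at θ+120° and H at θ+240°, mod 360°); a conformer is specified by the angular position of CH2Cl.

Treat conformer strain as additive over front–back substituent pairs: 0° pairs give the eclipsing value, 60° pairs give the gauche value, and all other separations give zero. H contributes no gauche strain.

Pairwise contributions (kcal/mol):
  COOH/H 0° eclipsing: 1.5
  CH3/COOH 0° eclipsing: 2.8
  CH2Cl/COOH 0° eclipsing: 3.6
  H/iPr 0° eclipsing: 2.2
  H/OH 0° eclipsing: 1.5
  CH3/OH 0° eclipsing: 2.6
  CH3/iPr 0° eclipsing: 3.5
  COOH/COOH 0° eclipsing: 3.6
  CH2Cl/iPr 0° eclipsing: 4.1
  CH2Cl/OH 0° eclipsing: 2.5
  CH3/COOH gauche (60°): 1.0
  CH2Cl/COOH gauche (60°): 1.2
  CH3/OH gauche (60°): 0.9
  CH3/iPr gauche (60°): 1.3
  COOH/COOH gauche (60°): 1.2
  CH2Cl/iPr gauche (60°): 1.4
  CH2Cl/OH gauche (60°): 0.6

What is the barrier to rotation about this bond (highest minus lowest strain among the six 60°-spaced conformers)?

CH2Cl at 0° (eclipsed): COOH(0°)/CH2Cl(0°) eclipsed 3.6; OH(120°)/CH3(120°) eclipsed 2.6; iPr(240°)/H(240°) eclipsed 2.2 → 8.4 kcal/mol.
CH2Cl at 60° (staggered): COOH(0°)/CH2Cl(60°) gauche 1.2; OH(120°)/CH2Cl(60°) gauche 0.6; OH(120°)/CH3(180°) gauche 0.9; iPr(240°)/CH3(180°) gauche 1.3 → 4.0 kcal/mol.
CH2Cl at 120° (eclipsed): COOH(0°)/H(0°) eclipsed 1.5; OH(120°)/CH2Cl(120°) eclipsed 2.5; iPr(240°)/CH3(240°) eclipsed 3.5 → 7.5 kcal/mol.
CH2Cl at 180° (staggered): COOH(0°)/CH3(300°) gauche 1.0; OH(120°)/CH2Cl(180°) gauche 0.6; iPr(240°)/CH2Cl(180°) gauche 1.4; iPr(240°)/CH3(300°) gauche 1.3 → 4.3 kcal/mol.
CH2Cl at 240° (eclipsed): COOH(0°)/CH3(0°) eclipsed 2.8; OH(120°)/H(120°) eclipsed 1.5; iPr(240°)/CH2Cl(240°) eclipsed 4.1 → 8.4 kcal/mol.
CH2Cl at 300° (staggered): COOH(0°)/CH2Cl(300°) gauche 1.2; COOH(0°)/CH3(60°) gauche 1.0; OH(120°)/CH3(60°) gauche 0.9; iPr(240°)/CH2Cl(300°) gauche 1.4 → 4.5 kcal/mol.
Max at 0° (8.4 kcal/mol), min at 60° (4.0 kcal/mol); barrier = 4.4 kcal/mol.

4.4 kcal/mol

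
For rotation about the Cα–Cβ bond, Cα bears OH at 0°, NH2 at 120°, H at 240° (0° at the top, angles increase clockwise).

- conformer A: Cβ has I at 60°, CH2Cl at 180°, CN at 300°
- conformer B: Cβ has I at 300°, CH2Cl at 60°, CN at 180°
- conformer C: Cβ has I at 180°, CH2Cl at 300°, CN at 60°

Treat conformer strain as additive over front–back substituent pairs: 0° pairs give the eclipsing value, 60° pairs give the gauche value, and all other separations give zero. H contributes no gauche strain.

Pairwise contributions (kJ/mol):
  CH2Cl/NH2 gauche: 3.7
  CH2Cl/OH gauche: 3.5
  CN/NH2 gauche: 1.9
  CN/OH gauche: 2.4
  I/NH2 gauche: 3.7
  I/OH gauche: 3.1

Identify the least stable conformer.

A (staggered): OH(0°)/I(60°) gauche 3.1; OH(0°)/CN(300°) gauche 2.4; NH2(120°)/I(60°) gauche 3.7; NH2(120°)/CH2Cl(180°) gauche 3.7 → 12.9 kJ/mol.
B (staggered): OH(0°)/I(300°) gauche 3.1; OH(0°)/CH2Cl(60°) gauche 3.5; NH2(120°)/CH2Cl(60°) gauche 3.7; NH2(120°)/CN(180°) gauche 1.9 → 12.2 kJ/mol.
C (staggered): OH(0°)/CH2Cl(300°) gauche 3.5; OH(0°)/CN(60°) gauche 2.4; NH2(120°)/I(180°) gauche 3.7; NH2(120°)/CN(60°) gauche 1.9 → 11.5 kJ/mol.
A has the highest total (12.9 kJ/mol).

A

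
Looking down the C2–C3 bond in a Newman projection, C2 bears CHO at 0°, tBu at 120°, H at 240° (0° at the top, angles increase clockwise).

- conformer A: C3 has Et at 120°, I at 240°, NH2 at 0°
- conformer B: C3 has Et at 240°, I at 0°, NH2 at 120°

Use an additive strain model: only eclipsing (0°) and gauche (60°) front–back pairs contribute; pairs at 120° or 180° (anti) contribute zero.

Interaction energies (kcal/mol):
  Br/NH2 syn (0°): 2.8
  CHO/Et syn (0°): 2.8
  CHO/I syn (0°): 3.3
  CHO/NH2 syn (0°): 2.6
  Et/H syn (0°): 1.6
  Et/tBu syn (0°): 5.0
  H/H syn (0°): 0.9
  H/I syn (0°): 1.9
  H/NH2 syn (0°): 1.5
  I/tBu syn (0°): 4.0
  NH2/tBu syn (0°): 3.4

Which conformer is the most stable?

B

A (eclipsed): CHO–NH2 eclipsed, tBu–Et eclipsed, H–I eclipsed; 2.6 + 5.0 + 1.9 = 9.5 kcal/mol.
B (eclipsed): CHO–I eclipsed, tBu–NH2 eclipsed, H–Et eclipsed; 3.3 + 3.4 + 1.6 = 8.3 kcal/mol.
B has the lowest total (8.3 kcal/mol).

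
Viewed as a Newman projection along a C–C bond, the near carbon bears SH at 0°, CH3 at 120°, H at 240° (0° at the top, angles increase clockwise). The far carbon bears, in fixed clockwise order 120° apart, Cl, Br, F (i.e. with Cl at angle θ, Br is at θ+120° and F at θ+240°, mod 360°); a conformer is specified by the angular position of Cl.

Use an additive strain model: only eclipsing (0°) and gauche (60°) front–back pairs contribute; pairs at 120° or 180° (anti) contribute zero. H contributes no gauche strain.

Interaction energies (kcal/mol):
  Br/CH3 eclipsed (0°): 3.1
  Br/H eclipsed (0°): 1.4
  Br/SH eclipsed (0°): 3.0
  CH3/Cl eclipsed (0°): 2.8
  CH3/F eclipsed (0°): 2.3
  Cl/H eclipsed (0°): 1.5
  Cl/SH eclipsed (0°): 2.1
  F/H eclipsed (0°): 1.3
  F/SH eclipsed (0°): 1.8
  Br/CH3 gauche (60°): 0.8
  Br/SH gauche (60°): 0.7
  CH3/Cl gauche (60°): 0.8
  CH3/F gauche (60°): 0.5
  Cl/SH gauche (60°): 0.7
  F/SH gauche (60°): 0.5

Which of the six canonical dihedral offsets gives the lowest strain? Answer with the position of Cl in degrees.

Cl at 0° (eclipsed): SH(0°)/Cl(0°) eclipsed 2.1; CH3(120°)/Br(120°) eclipsed 3.1; H(240°)/F(240°) eclipsed 1.3 → 6.5 kcal/mol.
Cl at 60° (staggered): SH(0°)/Cl(60°) gauche 0.7; SH(0°)/F(300°) gauche 0.5; CH3(120°)/Cl(60°) gauche 0.8; CH3(120°)/Br(180°) gauche 0.8 → 2.8 kcal/mol.
Cl at 120° (eclipsed): SH(0°)/F(0°) eclipsed 1.8; CH3(120°)/Cl(120°) eclipsed 2.8; H(240°)/Br(240°) eclipsed 1.4 → 6.0 kcal/mol.
Cl at 180° (staggered): SH(0°)/Br(300°) gauche 0.7; SH(0°)/F(60°) gauche 0.5; CH3(120°)/Cl(180°) gauche 0.8; CH3(120°)/F(60°) gauche 0.5 → 2.5 kcal/mol.
Cl at 240° (eclipsed): SH(0°)/Br(0°) eclipsed 3.0; CH3(120°)/F(120°) eclipsed 2.3; H(240°)/Cl(240°) eclipsed 1.5 → 6.8 kcal/mol.
Cl at 300° (staggered): SH(0°)/Cl(300°) gauche 0.7; SH(0°)/Br(60°) gauche 0.7; CH3(120°)/Br(60°) gauche 0.8; CH3(120°)/F(180°) gauche 0.5 → 2.7 kcal/mol.
The minimum (2.5 kcal/mol) occurs with Cl at 180°.

180°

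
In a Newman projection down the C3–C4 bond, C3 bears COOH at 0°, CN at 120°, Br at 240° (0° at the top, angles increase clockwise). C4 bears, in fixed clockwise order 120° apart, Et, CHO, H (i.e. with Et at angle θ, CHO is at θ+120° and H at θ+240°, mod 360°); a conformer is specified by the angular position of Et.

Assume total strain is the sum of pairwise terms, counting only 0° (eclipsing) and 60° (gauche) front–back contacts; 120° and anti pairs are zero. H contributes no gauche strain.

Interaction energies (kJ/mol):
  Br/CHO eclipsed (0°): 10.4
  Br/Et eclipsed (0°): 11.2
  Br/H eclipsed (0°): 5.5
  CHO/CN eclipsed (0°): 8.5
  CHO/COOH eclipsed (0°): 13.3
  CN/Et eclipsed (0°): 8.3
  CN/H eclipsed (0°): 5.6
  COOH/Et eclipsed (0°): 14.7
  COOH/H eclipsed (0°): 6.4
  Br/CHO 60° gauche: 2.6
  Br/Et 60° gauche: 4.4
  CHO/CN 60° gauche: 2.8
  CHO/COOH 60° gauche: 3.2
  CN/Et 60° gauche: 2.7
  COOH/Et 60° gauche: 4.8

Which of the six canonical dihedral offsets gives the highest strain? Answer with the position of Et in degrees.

240°

Et at 0° (eclipsed): COOH(0°)/Et(0°) eclipsed 14.7; CN(120°)/CHO(120°) eclipsed 8.5; Br(240°)/H(240°) eclipsed 5.5 → 28.7 kJ/mol.
Et at 60° (staggered): COOH(0°)/Et(60°) gauche 4.8; CN(120°)/Et(60°) gauche 2.7; CN(120°)/CHO(180°) gauche 2.8; Br(240°)/CHO(180°) gauche 2.6 → 12.9 kJ/mol.
Et at 120° (eclipsed): COOH(0°)/H(0°) eclipsed 6.4; CN(120°)/Et(120°) eclipsed 8.3; Br(240°)/CHO(240°) eclipsed 10.4 → 25.1 kJ/mol.
Et at 180° (staggered): COOH(0°)/CHO(300°) gauche 3.2; CN(120°)/Et(180°) gauche 2.7; Br(240°)/Et(180°) gauche 4.4; Br(240°)/CHO(300°) gauche 2.6 → 12.9 kJ/mol.
Et at 240° (eclipsed): COOH(0°)/CHO(0°) eclipsed 13.3; CN(120°)/H(120°) eclipsed 5.6; Br(240°)/Et(240°) eclipsed 11.2 → 30.1 kJ/mol.
Et at 300° (staggered): COOH(0°)/Et(300°) gauche 4.8; COOH(0°)/CHO(60°) gauche 3.2; CN(120°)/CHO(60°) gauche 2.8; Br(240°)/Et(300°) gauche 4.4 → 15.2 kJ/mol.
The maximum (30.1 kJ/mol) occurs with Et at 240°.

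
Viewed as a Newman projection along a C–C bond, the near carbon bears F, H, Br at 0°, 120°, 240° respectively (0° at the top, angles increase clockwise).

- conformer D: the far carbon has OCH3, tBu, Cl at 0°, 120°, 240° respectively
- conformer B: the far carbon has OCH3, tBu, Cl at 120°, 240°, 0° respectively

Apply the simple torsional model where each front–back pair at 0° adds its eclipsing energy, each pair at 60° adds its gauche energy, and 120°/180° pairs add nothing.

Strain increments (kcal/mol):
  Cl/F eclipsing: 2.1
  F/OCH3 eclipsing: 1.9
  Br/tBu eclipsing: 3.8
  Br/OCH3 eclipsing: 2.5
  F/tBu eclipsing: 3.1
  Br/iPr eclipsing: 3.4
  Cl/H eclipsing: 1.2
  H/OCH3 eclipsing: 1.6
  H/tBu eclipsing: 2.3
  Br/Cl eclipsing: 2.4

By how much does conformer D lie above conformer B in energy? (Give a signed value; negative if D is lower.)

D (eclipsed): F(0°)/OCH3(0°) eclipsed 1.9; H(120°)/tBu(120°) eclipsed 2.3; Br(240°)/Cl(240°) eclipsed 2.4 → 6.6 kcal/mol.
B (eclipsed): F(0°)/Cl(0°) eclipsed 2.1; H(120°)/OCH3(120°) eclipsed 1.6; Br(240°)/tBu(240°) eclipsed 3.8 → 7.5 kcal/mol.
E(D) − E(B) = 6.6 − 7.5 = -0.9 kcal/mol.

-0.9 kcal/mol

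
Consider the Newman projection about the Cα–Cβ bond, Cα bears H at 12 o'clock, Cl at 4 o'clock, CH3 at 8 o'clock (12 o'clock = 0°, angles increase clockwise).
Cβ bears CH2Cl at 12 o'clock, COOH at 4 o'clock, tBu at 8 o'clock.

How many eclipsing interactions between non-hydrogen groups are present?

Non-H eclipsing pairs: Cl(120°)/COOH(120°); CH3(240°)/tBu(240°) — 2 interactions.

2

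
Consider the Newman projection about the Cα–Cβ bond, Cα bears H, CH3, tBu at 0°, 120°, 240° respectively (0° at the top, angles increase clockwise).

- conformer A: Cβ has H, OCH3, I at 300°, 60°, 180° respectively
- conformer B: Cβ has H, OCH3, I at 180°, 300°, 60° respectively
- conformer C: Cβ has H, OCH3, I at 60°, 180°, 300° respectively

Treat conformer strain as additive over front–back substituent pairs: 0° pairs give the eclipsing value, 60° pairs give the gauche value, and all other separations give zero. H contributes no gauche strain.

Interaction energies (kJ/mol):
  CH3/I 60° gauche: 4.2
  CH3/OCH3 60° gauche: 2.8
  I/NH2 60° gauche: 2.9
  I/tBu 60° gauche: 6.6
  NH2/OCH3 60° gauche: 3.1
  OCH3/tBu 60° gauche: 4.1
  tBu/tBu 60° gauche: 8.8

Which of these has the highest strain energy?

A (staggered): CH3(120°)/OCH3(60°) gauche 2.8; CH3(120°)/I(180°) gauche 4.2; tBu(240°)/I(180°) gauche 6.6 → 13.6 kJ/mol.
B (staggered): CH3(120°)/I(60°) gauche 4.2; tBu(240°)/OCH3(300°) gauche 4.1 → 8.3 kJ/mol.
C (staggered): CH3(120°)/OCH3(180°) gauche 2.8; tBu(240°)/OCH3(180°) gauche 4.1; tBu(240°)/I(300°) gauche 6.6 → 13.5 kJ/mol.
A has the highest total (13.6 kJ/mol).

A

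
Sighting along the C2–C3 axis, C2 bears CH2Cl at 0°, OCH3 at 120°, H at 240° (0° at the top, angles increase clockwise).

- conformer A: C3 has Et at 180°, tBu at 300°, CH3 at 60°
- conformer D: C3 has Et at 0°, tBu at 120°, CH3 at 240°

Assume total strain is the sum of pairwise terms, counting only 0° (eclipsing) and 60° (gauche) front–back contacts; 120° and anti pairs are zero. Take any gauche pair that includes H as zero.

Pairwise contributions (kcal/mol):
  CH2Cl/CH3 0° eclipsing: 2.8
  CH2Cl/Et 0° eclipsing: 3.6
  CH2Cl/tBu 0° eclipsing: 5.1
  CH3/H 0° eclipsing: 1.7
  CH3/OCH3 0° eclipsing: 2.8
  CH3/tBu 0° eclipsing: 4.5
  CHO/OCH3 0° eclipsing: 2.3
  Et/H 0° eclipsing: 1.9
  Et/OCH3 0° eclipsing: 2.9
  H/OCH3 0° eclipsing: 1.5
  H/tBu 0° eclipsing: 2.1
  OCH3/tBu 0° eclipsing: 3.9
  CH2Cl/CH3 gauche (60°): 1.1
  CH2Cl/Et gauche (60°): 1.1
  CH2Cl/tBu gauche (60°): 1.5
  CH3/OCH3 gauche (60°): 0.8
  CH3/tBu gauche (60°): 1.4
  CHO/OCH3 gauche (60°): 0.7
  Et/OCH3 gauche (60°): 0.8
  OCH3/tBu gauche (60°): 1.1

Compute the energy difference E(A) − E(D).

-5.0 kcal/mol

A (staggered): CH2Cl(0°)/tBu(300°) gauche 1.5; CH2Cl(0°)/CH3(60°) gauche 1.1; OCH3(120°)/Et(180°) gauche 0.8; OCH3(120°)/CH3(60°) gauche 0.8 → 4.2 kcal/mol.
D (eclipsed): CH2Cl(0°)/Et(0°) eclipsed 3.6; OCH3(120°)/tBu(120°) eclipsed 3.9; H(240°)/CH3(240°) eclipsed 1.7 → 9.2 kcal/mol.
E(A) − E(D) = 4.2 − 9.2 = -5.0 kcal/mol.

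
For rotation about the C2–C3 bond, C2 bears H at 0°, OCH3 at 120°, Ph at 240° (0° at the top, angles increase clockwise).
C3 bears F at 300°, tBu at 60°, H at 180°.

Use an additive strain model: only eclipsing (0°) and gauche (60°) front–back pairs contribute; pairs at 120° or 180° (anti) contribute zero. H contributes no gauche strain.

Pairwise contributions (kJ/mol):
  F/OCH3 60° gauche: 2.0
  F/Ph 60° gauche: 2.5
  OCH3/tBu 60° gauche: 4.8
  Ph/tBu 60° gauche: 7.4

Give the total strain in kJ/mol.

7.3 kJ/mol

This conformer is staggered. OCH3 at 120° is gauche with tBu at 60° (4.8); Ph at 240° is gauche with F at 300° (2.5). Total 7.3 kJ/mol.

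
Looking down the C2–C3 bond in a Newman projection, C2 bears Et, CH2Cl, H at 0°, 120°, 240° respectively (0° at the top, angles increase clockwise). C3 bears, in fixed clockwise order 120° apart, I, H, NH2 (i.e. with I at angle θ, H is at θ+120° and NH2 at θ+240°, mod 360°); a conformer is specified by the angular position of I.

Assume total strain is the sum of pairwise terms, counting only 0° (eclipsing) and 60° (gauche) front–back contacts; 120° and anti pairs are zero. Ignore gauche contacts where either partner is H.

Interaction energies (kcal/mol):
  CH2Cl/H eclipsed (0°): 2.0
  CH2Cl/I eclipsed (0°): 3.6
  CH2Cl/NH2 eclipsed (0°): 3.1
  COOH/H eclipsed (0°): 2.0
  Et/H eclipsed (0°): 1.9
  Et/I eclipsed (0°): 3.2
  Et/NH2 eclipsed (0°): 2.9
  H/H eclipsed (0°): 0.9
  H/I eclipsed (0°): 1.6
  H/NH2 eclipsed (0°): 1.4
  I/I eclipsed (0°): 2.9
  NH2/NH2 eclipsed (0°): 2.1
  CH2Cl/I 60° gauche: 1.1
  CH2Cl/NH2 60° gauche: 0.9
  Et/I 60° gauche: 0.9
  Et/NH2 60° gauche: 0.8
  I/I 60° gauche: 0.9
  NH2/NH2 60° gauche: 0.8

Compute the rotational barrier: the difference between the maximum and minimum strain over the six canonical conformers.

5.6 kcal/mol

I at 0° (eclipsed): Et–I eclipsed, CH2Cl–H eclipsed, H–NH2 eclipsed; 3.2 + 2.0 + 1.4 = 6.6 kcal/mol.
I at 60° (staggered): Et–I gauche, Et–NH2 gauche, CH2Cl–I gauche; 0.9 + 0.8 + 1.1 = 2.8 kcal/mol.
I at 120° (eclipsed): Et–NH2 eclipsed, CH2Cl–I eclipsed, H–H eclipsed; 2.9 + 3.6 + 0.9 = 7.4 kcal/mol.
I at 180° (staggered): Et–NH2 gauche, CH2Cl–I gauche, CH2Cl–NH2 gauche; 0.8 + 1.1 + 0.9 = 2.8 kcal/mol.
I at 240° (eclipsed): Et–H eclipsed, CH2Cl–NH2 eclipsed, H–I eclipsed; 1.9 + 3.1 + 1.6 = 6.6 kcal/mol.
I at 300° (staggered): Et–I gauche, CH2Cl–NH2 gauche; 0.9 + 0.9 = 1.8 kcal/mol.
Max at 120° (7.4 kcal/mol), min at 300° (1.8 kcal/mol); barrier = 5.6 kcal/mol.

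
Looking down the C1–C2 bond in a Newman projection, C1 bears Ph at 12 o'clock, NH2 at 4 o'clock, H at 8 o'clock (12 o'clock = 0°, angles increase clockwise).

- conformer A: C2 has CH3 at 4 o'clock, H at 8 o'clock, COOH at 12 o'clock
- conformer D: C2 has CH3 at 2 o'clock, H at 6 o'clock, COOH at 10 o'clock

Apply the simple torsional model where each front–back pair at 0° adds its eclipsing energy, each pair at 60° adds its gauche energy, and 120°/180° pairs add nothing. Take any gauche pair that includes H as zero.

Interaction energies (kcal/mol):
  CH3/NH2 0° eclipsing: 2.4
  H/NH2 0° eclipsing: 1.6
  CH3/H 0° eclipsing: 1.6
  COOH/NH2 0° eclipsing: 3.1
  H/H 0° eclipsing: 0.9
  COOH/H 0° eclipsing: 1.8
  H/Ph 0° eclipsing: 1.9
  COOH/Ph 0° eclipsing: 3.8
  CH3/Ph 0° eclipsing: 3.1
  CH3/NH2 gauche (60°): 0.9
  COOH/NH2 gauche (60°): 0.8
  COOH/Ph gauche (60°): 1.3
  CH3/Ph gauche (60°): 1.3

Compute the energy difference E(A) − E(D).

+3.6 kcal/mol

A is eclipsed. Ph at 0° is eclipsed with COOH at 0° (3.8); NH2 at 120° is eclipsed with CH3 at 120° (2.4); H at 240° is eclipsed with H at 240° (0.9). Total 7.1 kcal/mol.
D is staggered. Ph at 0° is gauche with CH3 at 60° (1.3); Ph at 0° is gauche with COOH at 300° (1.3); NH2 at 120° is gauche with CH3 at 60° (0.9). Total 3.5 kcal/mol.
E(A) − E(D) = 7.1 − 3.5 = +3.6 kcal/mol.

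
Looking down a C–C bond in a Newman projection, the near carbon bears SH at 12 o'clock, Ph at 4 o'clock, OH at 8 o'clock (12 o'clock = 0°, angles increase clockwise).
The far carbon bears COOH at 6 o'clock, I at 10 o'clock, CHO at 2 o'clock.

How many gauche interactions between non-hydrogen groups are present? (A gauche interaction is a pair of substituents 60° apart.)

6

Non-H gauche pairs: SH(0°)/I(300°); SH(0°)/CHO(60°); Ph(120°)/COOH(180°); Ph(120°)/CHO(60°); OH(240°)/COOH(180°); OH(240°)/I(300°) — 6 interactions.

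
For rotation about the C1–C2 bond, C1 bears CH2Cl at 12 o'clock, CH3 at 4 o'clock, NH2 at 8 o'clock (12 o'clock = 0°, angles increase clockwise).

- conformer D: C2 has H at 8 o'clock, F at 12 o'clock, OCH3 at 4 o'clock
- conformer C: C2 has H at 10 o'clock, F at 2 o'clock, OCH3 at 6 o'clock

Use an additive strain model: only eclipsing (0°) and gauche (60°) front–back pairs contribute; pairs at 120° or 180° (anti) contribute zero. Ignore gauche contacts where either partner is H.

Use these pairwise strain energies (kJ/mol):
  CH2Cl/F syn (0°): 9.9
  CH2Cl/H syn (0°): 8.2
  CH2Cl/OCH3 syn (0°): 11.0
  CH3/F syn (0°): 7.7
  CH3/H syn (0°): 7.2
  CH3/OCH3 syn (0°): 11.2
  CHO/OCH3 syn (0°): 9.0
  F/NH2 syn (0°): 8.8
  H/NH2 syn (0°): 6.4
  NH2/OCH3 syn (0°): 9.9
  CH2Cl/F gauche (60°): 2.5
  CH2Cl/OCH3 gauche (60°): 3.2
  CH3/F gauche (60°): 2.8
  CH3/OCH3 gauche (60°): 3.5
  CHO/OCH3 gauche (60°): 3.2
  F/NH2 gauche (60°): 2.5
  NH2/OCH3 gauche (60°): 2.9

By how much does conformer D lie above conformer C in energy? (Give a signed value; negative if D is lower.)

+15.8 kJ/mol

D (eclipsed): CH2Cl–F eclipsed, CH3–OCH3 eclipsed, NH2–H eclipsed; 9.9 + 11.2 + 6.4 = 27.5 kJ/mol.
C (staggered): CH2Cl–F gauche, CH3–F gauche, CH3–OCH3 gauche, NH2–OCH3 gauche; 2.5 + 2.8 + 3.5 + 2.9 = 11.7 kJ/mol.
E(D) − E(C) = 27.5 − 11.7 = +15.8 kJ/mol.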